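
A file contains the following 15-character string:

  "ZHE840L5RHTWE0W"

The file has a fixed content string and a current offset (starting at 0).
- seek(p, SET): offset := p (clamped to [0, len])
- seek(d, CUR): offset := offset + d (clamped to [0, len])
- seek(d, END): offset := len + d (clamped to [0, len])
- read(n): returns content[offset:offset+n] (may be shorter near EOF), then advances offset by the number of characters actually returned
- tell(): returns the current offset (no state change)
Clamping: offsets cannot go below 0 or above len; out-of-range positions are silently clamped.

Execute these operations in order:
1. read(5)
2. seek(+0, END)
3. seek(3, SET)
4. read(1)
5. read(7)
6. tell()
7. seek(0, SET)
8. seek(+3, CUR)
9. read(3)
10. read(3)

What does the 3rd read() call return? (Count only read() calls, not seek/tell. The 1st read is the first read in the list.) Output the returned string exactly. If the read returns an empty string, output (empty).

Answer: 40L5RHT

Derivation:
After 1 (read(5)): returned 'ZHE84', offset=5
After 2 (seek(+0, END)): offset=15
After 3 (seek(3, SET)): offset=3
After 4 (read(1)): returned '8', offset=4
After 5 (read(7)): returned '40L5RHT', offset=11
After 6 (tell()): offset=11
After 7 (seek(0, SET)): offset=0
After 8 (seek(+3, CUR)): offset=3
After 9 (read(3)): returned '840', offset=6
After 10 (read(3)): returned 'L5R', offset=9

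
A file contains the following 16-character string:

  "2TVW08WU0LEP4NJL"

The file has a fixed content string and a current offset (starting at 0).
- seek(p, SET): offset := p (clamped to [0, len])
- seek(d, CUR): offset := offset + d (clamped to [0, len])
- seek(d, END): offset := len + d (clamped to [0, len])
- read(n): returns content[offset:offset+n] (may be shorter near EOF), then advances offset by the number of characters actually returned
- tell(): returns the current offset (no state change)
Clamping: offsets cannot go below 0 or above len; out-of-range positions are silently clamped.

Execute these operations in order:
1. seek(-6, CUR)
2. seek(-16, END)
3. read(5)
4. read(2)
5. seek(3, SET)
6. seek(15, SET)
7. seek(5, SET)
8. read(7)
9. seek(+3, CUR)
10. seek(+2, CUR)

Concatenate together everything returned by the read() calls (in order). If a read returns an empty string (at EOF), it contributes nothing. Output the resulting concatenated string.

Answer: 2TVW08W8WU0LEP

Derivation:
After 1 (seek(-6, CUR)): offset=0
After 2 (seek(-16, END)): offset=0
After 3 (read(5)): returned '2TVW0', offset=5
After 4 (read(2)): returned '8W', offset=7
After 5 (seek(3, SET)): offset=3
After 6 (seek(15, SET)): offset=15
After 7 (seek(5, SET)): offset=5
After 8 (read(7)): returned '8WU0LEP', offset=12
After 9 (seek(+3, CUR)): offset=15
After 10 (seek(+2, CUR)): offset=16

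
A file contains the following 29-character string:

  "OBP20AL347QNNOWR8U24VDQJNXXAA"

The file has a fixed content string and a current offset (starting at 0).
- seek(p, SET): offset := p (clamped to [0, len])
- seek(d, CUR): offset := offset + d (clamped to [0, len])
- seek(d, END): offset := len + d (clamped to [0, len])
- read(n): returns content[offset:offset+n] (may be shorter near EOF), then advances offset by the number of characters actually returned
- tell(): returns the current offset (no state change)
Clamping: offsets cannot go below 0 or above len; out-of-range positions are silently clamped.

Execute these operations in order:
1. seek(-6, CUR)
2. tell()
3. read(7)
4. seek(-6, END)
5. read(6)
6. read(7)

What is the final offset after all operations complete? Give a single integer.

Answer: 29

Derivation:
After 1 (seek(-6, CUR)): offset=0
After 2 (tell()): offset=0
After 3 (read(7)): returned 'OBP20AL', offset=7
After 4 (seek(-6, END)): offset=23
After 5 (read(6)): returned 'JNXXAA', offset=29
After 6 (read(7)): returned '', offset=29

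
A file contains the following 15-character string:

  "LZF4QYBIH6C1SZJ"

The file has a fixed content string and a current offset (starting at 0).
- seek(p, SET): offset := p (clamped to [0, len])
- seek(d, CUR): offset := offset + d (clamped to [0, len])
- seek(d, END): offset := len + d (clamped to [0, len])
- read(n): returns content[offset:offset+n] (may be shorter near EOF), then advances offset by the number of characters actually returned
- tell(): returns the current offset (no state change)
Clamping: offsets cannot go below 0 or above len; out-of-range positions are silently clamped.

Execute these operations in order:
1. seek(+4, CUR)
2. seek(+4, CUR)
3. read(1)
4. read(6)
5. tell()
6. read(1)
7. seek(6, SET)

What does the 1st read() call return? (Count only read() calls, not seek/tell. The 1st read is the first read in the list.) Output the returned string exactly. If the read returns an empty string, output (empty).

Answer: H

Derivation:
After 1 (seek(+4, CUR)): offset=4
After 2 (seek(+4, CUR)): offset=8
After 3 (read(1)): returned 'H', offset=9
After 4 (read(6)): returned '6C1SZJ', offset=15
After 5 (tell()): offset=15
After 6 (read(1)): returned '', offset=15
After 7 (seek(6, SET)): offset=6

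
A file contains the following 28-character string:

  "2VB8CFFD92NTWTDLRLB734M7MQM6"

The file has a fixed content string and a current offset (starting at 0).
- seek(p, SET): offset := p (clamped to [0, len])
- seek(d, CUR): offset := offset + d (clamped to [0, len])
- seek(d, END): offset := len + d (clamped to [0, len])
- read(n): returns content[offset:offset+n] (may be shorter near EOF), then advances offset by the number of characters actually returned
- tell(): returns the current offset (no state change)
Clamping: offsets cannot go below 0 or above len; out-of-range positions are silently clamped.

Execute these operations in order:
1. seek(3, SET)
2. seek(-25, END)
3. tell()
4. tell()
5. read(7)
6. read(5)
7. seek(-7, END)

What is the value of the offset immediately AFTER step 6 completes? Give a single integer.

After 1 (seek(3, SET)): offset=3
After 2 (seek(-25, END)): offset=3
After 3 (tell()): offset=3
After 4 (tell()): offset=3
After 5 (read(7)): returned '8CFFD92', offset=10
After 6 (read(5)): returned 'NTWTD', offset=15

Answer: 15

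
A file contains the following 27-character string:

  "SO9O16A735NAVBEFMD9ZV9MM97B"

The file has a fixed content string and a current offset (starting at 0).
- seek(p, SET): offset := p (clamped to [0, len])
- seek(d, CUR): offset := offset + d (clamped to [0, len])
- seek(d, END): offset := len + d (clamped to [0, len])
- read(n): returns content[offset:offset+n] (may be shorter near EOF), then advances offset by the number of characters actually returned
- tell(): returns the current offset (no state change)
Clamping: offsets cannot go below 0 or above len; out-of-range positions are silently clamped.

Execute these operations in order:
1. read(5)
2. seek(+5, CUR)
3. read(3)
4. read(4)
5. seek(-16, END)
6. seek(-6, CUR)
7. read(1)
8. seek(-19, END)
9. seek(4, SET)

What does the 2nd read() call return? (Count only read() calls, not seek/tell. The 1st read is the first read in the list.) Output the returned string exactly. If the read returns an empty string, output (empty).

After 1 (read(5)): returned 'SO9O1', offset=5
After 2 (seek(+5, CUR)): offset=10
After 3 (read(3)): returned 'NAV', offset=13
After 4 (read(4)): returned 'BEFM', offset=17
After 5 (seek(-16, END)): offset=11
After 6 (seek(-6, CUR)): offset=5
After 7 (read(1)): returned '6', offset=6
After 8 (seek(-19, END)): offset=8
After 9 (seek(4, SET)): offset=4

Answer: NAV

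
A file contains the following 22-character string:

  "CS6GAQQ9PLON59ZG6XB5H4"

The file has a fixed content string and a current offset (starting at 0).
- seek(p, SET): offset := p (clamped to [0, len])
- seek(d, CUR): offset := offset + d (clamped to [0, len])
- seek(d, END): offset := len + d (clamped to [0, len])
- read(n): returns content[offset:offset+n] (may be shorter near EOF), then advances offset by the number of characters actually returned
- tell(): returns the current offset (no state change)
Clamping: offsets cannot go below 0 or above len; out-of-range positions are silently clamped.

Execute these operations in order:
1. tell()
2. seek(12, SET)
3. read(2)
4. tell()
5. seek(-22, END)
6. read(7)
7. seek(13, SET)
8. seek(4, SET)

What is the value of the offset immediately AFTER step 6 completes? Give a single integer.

After 1 (tell()): offset=0
After 2 (seek(12, SET)): offset=12
After 3 (read(2)): returned '59', offset=14
After 4 (tell()): offset=14
After 5 (seek(-22, END)): offset=0
After 6 (read(7)): returned 'CS6GAQQ', offset=7

Answer: 7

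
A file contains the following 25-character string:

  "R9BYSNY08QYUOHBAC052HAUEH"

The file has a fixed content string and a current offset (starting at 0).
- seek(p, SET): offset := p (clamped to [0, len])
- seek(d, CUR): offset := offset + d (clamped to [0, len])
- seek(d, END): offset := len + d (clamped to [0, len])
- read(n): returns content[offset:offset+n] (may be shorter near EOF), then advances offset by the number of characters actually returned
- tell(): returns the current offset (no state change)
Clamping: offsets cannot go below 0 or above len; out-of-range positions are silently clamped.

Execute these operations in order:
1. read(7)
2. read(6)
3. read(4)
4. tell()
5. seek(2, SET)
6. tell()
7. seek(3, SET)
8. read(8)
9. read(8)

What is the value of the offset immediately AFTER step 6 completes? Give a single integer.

After 1 (read(7)): returned 'R9BYSNY', offset=7
After 2 (read(6)): returned '08QYUO', offset=13
After 3 (read(4)): returned 'HBAC', offset=17
After 4 (tell()): offset=17
After 5 (seek(2, SET)): offset=2
After 6 (tell()): offset=2

Answer: 2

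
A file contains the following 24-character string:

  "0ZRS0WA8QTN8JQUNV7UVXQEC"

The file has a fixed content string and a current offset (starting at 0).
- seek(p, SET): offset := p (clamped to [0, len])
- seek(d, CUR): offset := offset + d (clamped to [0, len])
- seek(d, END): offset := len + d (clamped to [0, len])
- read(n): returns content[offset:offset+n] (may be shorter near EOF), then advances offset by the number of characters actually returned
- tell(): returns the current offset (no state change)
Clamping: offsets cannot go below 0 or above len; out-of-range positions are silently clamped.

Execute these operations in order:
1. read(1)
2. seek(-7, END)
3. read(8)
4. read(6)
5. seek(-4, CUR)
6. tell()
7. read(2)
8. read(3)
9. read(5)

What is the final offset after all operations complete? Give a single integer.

Answer: 24

Derivation:
After 1 (read(1)): returned '0', offset=1
After 2 (seek(-7, END)): offset=17
After 3 (read(8)): returned '7UVXQEC', offset=24
After 4 (read(6)): returned '', offset=24
After 5 (seek(-4, CUR)): offset=20
After 6 (tell()): offset=20
After 7 (read(2)): returned 'XQ', offset=22
After 8 (read(3)): returned 'EC', offset=24
After 9 (read(5)): returned '', offset=24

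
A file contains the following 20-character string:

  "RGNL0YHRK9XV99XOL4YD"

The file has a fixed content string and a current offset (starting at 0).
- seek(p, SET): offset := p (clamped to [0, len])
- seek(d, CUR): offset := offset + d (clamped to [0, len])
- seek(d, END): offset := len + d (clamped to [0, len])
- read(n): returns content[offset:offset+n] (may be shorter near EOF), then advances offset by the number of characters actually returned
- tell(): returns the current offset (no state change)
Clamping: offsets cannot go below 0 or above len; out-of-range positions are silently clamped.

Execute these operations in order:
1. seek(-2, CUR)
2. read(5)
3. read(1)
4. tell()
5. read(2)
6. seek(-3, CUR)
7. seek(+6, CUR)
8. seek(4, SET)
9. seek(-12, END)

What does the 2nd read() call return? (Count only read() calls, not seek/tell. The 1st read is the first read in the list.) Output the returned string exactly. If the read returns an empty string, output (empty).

Answer: Y

Derivation:
After 1 (seek(-2, CUR)): offset=0
After 2 (read(5)): returned 'RGNL0', offset=5
After 3 (read(1)): returned 'Y', offset=6
After 4 (tell()): offset=6
After 5 (read(2)): returned 'HR', offset=8
After 6 (seek(-3, CUR)): offset=5
After 7 (seek(+6, CUR)): offset=11
After 8 (seek(4, SET)): offset=4
After 9 (seek(-12, END)): offset=8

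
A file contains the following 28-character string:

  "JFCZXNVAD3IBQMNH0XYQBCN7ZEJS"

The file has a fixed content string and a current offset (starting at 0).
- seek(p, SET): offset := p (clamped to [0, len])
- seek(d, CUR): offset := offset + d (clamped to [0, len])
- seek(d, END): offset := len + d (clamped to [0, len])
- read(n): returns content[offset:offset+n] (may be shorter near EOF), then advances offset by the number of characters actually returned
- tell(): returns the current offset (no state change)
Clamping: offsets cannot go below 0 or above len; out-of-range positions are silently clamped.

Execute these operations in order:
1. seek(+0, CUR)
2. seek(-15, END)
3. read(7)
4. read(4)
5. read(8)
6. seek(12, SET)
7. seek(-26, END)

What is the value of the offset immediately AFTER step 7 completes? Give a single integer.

Answer: 2

Derivation:
After 1 (seek(+0, CUR)): offset=0
After 2 (seek(-15, END)): offset=13
After 3 (read(7)): returned 'MNH0XYQ', offset=20
After 4 (read(4)): returned 'BCN7', offset=24
After 5 (read(8)): returned 'ZEJS', offset=28
After 6 (seek(12, SET)): offset=12
After 7 (seek(-26, END)): offset=2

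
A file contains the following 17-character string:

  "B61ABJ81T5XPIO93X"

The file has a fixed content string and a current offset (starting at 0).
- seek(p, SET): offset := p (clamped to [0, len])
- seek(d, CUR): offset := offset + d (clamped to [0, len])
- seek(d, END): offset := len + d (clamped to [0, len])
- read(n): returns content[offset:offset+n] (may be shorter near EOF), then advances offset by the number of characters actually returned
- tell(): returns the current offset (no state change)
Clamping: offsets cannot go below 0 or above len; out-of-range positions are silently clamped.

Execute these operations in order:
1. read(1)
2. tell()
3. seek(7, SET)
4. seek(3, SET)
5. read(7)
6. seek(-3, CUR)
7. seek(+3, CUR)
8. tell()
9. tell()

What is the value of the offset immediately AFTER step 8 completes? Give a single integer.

Answer: 10

Derivation:
After 1 (read(1)): returned 'B', offset=1
After 2 (tell()): offset=1
After 3 (seek(7, SET)): offset=7
After 4 (seek(3, SET)): offset=3
After 5 (read(7)): returned 'ABJ81T5', offset=10
After 6 (seek(-3, CUR)): offset=7
After 7 (seek(+3, CUR)): offset=10
After 8 (tell()): offset=10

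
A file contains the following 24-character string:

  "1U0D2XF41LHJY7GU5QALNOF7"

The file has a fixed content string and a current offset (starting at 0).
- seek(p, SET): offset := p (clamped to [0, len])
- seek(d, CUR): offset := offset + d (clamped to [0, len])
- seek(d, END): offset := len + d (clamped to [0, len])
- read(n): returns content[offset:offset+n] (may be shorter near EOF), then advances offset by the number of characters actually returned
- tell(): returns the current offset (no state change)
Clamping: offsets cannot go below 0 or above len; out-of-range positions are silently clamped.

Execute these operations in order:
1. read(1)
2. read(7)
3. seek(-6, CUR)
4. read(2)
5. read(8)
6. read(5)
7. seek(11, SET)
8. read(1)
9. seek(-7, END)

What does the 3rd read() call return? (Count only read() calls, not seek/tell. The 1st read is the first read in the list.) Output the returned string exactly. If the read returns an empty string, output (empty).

After 1 (read(1)): returned '1', offset=1
After 2 (read(7)): returned 'U0D2XF4', offset=8
After 3 (seek(-6, CUR)): offset=2
After 4 (read(2)): returned '0D', offset=4
After 5 (read(8)): returned '2XF41LHJ', offset=12
After 6 (read(5)): returned 'Y7GU5', offset=17
After 7 (seek(11, SET)): offset=11
After 8 (read(1)): returned 'J', offset=12
After 9 (seek(-7, END)): offset=17

Answer: 0D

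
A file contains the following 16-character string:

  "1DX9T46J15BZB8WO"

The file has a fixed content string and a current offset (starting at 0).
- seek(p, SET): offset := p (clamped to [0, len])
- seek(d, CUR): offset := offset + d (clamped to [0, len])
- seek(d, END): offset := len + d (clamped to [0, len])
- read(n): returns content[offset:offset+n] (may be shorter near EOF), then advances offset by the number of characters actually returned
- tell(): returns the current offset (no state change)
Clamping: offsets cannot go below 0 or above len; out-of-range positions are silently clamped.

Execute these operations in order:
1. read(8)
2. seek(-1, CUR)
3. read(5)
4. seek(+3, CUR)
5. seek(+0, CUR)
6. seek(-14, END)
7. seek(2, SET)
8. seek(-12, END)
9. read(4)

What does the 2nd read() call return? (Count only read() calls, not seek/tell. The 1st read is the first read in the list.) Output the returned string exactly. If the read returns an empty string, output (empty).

After 1 (read(8)): returned '1DX9T46J', offset=8
After 2 (seek(-1, CUR)): offset=7
After 3 (read(5)): returned 'J15BZ', offset=12
After 4 (seek(+3, CUR)): offset=15
After 5 (seek(+0, CUR)): offset=15
After 6 (seek(-14, END)): offset=2
After 7 (seek(2, SET)): offset=2
After 8 (seek(-12, END)): offset=4
After 9 (read(4)): returned 'T46J', offset=8

Answer: J15BZ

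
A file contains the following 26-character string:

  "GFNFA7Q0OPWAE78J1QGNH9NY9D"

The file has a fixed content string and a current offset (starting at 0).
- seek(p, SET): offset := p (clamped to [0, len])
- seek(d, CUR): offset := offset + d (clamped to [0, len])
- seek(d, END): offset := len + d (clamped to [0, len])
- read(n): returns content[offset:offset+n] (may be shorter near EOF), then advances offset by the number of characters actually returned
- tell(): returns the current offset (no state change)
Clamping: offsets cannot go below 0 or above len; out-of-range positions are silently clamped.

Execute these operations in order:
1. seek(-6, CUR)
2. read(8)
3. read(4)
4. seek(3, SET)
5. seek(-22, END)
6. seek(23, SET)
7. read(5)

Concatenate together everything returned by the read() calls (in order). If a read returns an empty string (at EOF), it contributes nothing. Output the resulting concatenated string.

Answer: GFNFA7Q0OPWAY9D

Derivation:
After 1 (seek(-6, CUR)): offset=0
After 2 (read(8)): returned 'GFNFA7Q0', offset=8
After 3 (read(4)): returned 'OPWA', offset=12
After 4 (seek(3, SET)): offset=3
After 5 (seek(-22, END)): offset=4
After 6 (seek(23, SET)): offset=23
After 7 (read(5)): returned 'Y9D', offset=26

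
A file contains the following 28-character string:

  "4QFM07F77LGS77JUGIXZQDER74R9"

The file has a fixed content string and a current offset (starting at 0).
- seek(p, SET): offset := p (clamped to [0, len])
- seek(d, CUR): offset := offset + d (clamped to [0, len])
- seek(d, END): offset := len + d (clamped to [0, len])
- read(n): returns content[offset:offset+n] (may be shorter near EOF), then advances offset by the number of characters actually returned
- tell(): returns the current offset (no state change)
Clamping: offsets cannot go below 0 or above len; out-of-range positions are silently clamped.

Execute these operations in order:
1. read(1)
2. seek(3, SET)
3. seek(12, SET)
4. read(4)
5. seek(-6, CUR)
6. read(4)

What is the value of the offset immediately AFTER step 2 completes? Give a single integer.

Answer: 3

Derivation:
After 1 (read(1)): returned '4', offset=1
After 2 (seek(3, SET)): offset=3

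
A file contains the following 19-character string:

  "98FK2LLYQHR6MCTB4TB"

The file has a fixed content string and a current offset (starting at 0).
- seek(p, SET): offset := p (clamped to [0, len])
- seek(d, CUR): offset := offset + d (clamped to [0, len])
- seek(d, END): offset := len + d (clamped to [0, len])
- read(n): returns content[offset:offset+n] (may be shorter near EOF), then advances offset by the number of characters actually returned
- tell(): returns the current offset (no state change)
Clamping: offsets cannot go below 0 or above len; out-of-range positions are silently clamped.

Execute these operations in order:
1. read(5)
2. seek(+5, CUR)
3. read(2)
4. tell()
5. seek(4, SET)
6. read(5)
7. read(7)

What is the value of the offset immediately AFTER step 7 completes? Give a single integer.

Answer: 16

Derivation:
After 1 (read(5)): returned '98FK2', offset=5
After 2 (seek(+5, CUR)): offset=10
After 3 (read(2)): returned 'R6', offset=12
After 4 (tell()): offset=12
After 5 (seek(4, SET)): offset=4
After 6 (read(5)): returned '2LLYQ', offset=9
After 7 (read(7)): returned 'HR6MCTB', offset=16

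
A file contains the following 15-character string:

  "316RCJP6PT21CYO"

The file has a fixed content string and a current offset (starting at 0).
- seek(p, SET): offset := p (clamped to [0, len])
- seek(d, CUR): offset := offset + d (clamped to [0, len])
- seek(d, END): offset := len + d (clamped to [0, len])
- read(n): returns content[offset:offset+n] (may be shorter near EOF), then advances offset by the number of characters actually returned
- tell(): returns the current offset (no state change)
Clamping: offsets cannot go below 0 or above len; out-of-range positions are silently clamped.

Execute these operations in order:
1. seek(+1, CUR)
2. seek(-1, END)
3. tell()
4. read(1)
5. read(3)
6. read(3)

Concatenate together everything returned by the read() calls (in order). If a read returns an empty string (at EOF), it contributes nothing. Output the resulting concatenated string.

After 1 (seek(+1, CUR)): offset=1
After 2 (seek(-1, END)): offset=14
After 3 (tell()): offset=14
After 4 (read(1)): returned 'O', offset=15
After 5 (read(3)): returned '', offset=15
After 6 (read(3)): returned '', offset=15

Answer: O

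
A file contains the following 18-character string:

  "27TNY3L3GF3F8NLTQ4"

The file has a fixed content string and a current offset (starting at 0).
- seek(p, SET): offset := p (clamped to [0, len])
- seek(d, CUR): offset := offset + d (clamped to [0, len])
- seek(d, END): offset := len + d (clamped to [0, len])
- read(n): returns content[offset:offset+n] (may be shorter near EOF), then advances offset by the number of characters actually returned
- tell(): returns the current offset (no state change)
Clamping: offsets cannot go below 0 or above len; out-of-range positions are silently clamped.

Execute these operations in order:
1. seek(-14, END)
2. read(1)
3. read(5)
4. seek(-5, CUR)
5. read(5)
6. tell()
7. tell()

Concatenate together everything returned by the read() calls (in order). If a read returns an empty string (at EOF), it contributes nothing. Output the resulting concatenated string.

Answer: Y3L3GF3L3GF

Derivation:
After 1 (seek(-14, END)): offset=4
After 2 (read(1)): returned 'Y', offset=5
After 3 (read(5)): returned '3L3GF', offset=10
After 4 (seek(-5, CUR)): offset=5
After 5 (read(5)): returned '3L3GF', offset=10
After 6 (tell()): offset=10
After 7 (tell()): offset=10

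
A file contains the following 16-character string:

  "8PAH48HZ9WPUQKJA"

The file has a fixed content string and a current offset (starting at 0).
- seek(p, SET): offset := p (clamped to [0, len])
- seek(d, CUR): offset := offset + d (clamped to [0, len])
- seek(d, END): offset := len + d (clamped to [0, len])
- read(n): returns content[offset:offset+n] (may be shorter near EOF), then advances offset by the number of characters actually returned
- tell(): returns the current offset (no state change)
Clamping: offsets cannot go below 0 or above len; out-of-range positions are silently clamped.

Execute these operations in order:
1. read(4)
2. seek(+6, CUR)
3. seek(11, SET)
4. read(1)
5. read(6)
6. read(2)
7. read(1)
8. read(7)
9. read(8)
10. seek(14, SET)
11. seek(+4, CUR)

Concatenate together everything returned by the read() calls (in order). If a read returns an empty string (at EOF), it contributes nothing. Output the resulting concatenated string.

Answer: 8PAHUQKJA

Derivation:
After 1 (read(4)): returned '8PAH', offset=4
After 2 (seek(+6, CUR)): offset=10
After 3 (seek(11, SET)): offset=11
After 4 (read(1)): returned 'U', offset=12
After 5 (read(6)): returned 'QKJA', offset=16
After 6 (read(2)): returned '', offset=16
After 7 (read(1)): returned '', offset=16
After 8 (read(7)): returned '', offset=16
After 9 (read(8)): returned '', offset=16
After 10 (seek(14, SET)): offset=14
After 11 (seek(+4, CUR)): offset=16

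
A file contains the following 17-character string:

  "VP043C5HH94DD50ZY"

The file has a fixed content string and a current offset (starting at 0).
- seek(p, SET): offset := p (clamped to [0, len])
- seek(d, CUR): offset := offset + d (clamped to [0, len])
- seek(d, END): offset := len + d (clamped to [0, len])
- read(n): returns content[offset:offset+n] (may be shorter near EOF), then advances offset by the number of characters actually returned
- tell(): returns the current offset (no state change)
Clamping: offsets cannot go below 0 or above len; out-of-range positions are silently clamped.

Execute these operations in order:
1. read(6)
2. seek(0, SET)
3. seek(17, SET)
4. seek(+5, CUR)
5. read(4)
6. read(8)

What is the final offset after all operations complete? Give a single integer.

After 1 (read(6)): returned 'VP043C', offset=6
After 2 (seek(0, SET)): offset=0
After 3 (seek(17, SET)): offset=17
After 4 (seek(+5, CUR)): offset=17
After 5 (read(4)): returned '', offset=17
After 6 (read(8)): returned '', offset=17

Answer: 17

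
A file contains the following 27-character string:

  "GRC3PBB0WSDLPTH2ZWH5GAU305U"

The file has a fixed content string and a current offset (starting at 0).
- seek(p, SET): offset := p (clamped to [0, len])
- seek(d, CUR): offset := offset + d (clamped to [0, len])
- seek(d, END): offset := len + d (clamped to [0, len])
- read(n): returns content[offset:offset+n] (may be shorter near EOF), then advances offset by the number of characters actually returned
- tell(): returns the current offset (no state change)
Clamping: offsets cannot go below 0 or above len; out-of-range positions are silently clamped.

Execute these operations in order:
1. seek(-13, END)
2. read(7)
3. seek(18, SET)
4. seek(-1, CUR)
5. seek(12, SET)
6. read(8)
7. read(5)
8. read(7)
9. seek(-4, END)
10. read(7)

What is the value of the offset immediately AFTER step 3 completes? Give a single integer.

Answer: 18

Derivation:
After 1 (seek(-13, END)): offset=14
After 2 (read(7)): returned 'H2ZWH5G', offset=21
After 3 (seek(18, SET)): offset=18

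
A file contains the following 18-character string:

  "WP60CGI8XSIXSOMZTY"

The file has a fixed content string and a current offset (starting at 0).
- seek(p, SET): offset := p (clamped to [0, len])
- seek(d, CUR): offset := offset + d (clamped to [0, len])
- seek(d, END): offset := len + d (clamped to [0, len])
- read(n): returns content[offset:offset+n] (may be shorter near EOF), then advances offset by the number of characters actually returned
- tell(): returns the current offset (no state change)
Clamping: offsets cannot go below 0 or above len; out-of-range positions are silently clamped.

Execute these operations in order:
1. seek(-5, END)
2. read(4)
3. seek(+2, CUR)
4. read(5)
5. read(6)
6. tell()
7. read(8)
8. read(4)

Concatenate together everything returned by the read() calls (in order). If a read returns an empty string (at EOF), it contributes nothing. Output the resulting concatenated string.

After 1 (seek(-5, END)): offset=13
After 2 (read(4)): returned 'OMZT', offset=17
After 3 (seek(+2, CUR)): offset=18
After 4 (read(5)): returned '', offset=18
After 5 (read(6)): returned '', offset=18
After 6 (tell()): offset=18
After 7 (read(8)): returned '', offset=18
After 8 (read(4)): returned '', offset=18

Answer: OMZT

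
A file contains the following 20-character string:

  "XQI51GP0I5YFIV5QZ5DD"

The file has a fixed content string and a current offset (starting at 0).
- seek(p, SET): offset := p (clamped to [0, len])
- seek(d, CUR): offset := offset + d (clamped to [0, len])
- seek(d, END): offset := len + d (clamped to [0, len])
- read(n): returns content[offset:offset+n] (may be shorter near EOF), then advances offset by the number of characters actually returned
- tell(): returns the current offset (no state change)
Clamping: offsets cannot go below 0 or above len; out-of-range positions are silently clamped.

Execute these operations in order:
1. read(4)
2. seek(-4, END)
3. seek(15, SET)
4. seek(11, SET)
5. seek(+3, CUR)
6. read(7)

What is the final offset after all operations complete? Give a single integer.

After 1 (read(4)): returned 'XQI5', offset=4
After 2 (seek(-4, END)): offset=16
After 3 (seek(15, SET)): offset=15
After 4 (seek(11, SET)): offset=11
After 5 (seek(+3, CUR)): offset=14
After 6 (read(7)): returned '5QZ5DD', offset=20

Answer: 20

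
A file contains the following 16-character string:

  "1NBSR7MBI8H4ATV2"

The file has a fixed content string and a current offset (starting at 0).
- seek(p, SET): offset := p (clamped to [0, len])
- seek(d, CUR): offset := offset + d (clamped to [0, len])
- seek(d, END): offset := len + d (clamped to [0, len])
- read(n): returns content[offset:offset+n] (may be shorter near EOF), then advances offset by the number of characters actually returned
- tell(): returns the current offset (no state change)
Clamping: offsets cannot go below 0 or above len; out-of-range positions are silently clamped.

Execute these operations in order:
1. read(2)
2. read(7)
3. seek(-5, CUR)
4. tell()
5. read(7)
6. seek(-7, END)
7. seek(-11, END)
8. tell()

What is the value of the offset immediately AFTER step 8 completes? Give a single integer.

Answer: 5

Derivation:
After 1 (read(2)): returned '1N', offset=2
After 2 (read(7)): returned 'BSR7MBI', offset=9
After 3 (seek(-5, CUR)): offset=4
After 4 (tell()): offset=4
After 5 (read(7)): returned 'R7MBI8H', offset=11
After 6 (seek(-7, END)): offset=9
After 7 (seek(-11, END)): offset=5
After 8 (tell()): offset=5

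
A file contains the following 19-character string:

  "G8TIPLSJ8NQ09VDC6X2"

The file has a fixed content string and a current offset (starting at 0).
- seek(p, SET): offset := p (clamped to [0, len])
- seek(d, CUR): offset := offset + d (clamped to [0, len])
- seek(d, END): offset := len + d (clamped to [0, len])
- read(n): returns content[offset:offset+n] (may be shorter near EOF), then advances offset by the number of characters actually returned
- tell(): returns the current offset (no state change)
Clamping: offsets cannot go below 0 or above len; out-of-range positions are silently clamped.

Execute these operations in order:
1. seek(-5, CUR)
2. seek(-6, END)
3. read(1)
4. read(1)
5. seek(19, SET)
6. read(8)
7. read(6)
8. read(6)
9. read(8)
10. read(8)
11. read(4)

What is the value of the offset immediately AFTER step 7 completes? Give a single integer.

After 1 (seek(-5, CUR)): offset=0
After 2 (seek(-6, END)): offset=13
After 3 (read(1)): returned 'V', offset=14
After 4 (read(1)): returned 'D', offset=15
After 5 (seek(19, SET)): offset=19
After 6 (read(8)): returned '', offset=19
After 7 (read(6)): returned '', offset=19

Answer: 19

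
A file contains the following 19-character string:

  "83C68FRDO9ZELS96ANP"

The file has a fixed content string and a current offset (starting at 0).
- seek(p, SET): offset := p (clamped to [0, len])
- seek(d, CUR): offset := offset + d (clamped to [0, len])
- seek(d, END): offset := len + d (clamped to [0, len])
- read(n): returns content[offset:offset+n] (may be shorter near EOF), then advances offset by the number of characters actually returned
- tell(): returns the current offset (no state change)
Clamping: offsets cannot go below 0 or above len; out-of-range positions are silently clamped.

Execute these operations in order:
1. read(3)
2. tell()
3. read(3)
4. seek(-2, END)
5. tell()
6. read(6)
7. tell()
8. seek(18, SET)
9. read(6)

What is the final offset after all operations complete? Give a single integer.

Answer: 19

Derivation:
After 1 (read(3)): returned '83C', offset=3
After 2 (tell()): offset=3
After 3 (read(3)): returned '68F', offset=6
After 4 (seek(-2, END)): offset=17
After 5 (tell()): offset=17
After 6 (read(6)): returned 'NP', offset=19
After 7 (tell()): offset=19
After 8 (seek(18, SET)): offset=18
After 9 (read(6)): returned 'P', offset=19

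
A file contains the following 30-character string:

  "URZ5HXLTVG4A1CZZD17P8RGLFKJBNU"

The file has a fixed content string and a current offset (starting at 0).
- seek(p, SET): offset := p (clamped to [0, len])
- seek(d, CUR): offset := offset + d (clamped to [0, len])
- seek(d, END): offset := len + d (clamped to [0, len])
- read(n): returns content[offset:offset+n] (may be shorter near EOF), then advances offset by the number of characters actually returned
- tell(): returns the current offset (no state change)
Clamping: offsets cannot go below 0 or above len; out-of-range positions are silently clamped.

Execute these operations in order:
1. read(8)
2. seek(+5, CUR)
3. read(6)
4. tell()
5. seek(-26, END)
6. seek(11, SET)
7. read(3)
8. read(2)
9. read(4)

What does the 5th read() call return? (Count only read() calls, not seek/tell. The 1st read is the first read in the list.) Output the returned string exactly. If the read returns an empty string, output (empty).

Answer: D17P

Derivation:
After 1 (read(8)): returned 'URZ5HXLT', offset=8
After 2 (seek(+5, CUR)): offset=13
After 3 (read(6)): returned 'CZZD17', offset=19
After 4 (tell()): offset=19
After 5 (seek(-26, END)): offset=4
After 6 (seek(11, SET)): offset=11
After 7 (read(3)): returned 'A1C', offset=14
After 8 (read(2)): returned 'ZZ', offset=16
After 9 (read(4)): returned 'D17P', offset=20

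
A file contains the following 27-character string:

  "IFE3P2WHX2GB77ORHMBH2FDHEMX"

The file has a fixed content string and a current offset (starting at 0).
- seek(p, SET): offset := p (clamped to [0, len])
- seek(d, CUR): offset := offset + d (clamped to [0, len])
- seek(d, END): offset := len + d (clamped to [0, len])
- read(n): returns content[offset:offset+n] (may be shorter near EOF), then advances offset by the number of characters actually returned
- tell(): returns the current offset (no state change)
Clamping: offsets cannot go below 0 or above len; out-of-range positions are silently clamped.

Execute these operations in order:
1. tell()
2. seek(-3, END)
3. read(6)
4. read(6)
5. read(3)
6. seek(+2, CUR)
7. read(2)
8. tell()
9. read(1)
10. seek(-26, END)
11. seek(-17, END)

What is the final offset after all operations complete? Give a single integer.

Answer: 10

Derivation:
After 1 (tell()): offset=0
After 2 (seek(-3, END)): offset=24
After 3 (read(6)): returned 'EMX', offset=27
After 4 (read(6)): returned '', offset=27
After 5 (read(3)): returned '', offset=27
After 6 (seek(+2, CUR)): offset=27
After 7 (read(2)): returned '', offset=27
After 8 (tell()): offset=27
After 9 (read(1)): returned '', offset=27
After 10 (seek(-26, END)): offset=1
After 11 (seek(-17, END)): offset=10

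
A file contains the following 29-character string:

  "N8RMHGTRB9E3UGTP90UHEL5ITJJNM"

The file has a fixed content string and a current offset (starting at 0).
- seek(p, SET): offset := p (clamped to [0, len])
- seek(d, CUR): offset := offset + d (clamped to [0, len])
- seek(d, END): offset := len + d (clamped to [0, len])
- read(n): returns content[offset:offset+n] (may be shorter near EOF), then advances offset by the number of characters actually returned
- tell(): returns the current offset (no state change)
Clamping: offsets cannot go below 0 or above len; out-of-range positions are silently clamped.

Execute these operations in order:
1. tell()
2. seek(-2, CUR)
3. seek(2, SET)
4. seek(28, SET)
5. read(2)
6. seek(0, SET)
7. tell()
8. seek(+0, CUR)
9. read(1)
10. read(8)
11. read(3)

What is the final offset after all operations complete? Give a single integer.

After 1 (tell()): offset=0
After 2 (seek(-2, CUR)): offset=0
After 3 (seek(2, SET)): offset=2
After 4 (seek(28, SET)): offset=28
After 5 (read(2)): returned 'M', offset=29
After 6 (seek(0, SET)): offset=0
After 7 (tell()): offset=0
After 8 (seek(+0, CUR)): offset=0
After 9 (read(1)): returned 'N', offset=1
After 10 (read(8)): returned '8RMHGTRB', offset=9
After 11 (read(3)): returned '9E3', offset=12

Answer: 12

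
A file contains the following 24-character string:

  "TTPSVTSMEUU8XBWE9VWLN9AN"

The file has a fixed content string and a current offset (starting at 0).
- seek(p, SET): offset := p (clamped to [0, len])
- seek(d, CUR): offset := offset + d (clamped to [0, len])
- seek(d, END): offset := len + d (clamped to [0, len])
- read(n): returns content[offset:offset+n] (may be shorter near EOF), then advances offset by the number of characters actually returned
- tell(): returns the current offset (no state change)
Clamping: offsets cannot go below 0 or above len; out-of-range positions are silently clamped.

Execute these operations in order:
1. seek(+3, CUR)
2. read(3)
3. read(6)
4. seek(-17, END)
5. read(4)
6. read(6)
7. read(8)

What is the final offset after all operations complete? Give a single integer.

After 1 (seek(+3, CUR)): offset=3
After 2 (read(3)): returned 'SVT', offset=6
After 3 (read(6)): returned 'SMEUU8', offset=12
After 4 (seek(-17, END)): offset=7
After 5 (read(4)): returned 'MEUU', offset=11
After 6 (read(6)): returned '8XBWE9', offset=17
After 7 (read(8)): returned 'VWLN9AN', offset=24

Answer: 24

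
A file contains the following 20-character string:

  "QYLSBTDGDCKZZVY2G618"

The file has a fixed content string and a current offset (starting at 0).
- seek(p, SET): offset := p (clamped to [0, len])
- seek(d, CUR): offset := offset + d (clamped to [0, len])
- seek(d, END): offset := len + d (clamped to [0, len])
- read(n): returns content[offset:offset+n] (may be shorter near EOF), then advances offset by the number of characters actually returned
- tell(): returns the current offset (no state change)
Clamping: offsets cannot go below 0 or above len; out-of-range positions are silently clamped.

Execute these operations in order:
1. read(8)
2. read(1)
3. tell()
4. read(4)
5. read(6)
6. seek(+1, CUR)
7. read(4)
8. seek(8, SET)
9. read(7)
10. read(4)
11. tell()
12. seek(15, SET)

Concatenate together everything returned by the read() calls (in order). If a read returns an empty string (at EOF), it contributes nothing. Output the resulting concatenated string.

Answer: QYLSBTDGDCKZZVY2G61DCKZZVY2G61

Derivation:
After 1 (read(8)): returned 'QYLSBTDG', offset=8
After 2 (read(1)): returned 'D', offset=9
After 3 (tell()): offset=9
After 4 (read(4)): returned 'CKZZ', offset=13
After 5 (read(6)): returned 'VY2G61', offset=19
After 6 (seek(+1, CUR)): offset=20
After 7 (read(4)): returned '', offset=20
After 8 (seek(8, SET)): offset=8
After 9 (read(7)): returned 'DCKZZVY', offset=15
After 10 (read(4)): returned '2G61', offset=19
After 11 (tell()): offset=19
After 12 (seek(15, SET)): offset=15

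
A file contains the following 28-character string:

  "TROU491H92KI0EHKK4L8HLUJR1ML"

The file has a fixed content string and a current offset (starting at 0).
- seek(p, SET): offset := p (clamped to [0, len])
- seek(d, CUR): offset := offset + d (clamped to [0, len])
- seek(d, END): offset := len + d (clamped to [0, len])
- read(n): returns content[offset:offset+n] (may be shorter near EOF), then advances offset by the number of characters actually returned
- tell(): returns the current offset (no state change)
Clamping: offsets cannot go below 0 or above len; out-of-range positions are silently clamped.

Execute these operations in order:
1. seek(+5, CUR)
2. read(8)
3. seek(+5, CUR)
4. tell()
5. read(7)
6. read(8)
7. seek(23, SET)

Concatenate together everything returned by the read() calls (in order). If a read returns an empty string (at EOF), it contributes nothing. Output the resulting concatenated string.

Answer: 91H92KI0L8HLUJR1ML

Derivation:
After 1 (seek(+5, CUR)): offset=5
After 2 (read(8)): returned '91H92KI0', offset=13
After 3 (seek(+5, CUR)): offset=18
After 4 (tell()): offset=18
After 5 (read(7)): returned 'L8HLUJR', offset=25
After 6 (read(8)): returned '1ML', offset=28
After 7 (seek(23, SET)): offset=23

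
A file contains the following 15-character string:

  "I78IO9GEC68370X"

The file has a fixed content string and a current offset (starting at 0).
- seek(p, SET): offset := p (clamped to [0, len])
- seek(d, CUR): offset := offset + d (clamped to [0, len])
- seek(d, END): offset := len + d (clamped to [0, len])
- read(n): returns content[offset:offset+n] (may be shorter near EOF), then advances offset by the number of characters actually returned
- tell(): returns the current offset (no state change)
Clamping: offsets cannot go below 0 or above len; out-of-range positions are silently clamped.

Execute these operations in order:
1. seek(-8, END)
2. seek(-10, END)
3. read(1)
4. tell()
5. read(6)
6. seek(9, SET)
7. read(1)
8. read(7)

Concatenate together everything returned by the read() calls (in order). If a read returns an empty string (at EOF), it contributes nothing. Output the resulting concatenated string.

Answer: 9GEC68368370X

Derivation:
After 1 (seek(-8, END)): offset=7
After 2 (seek(-10, END)): offset=5
After 3 (read(1)): returned '9', offset=6
After 4 (tell()): offset=6
After 5 (read(6)): returned 'GEC683', offset=12
After 6 (seek(9, SET)): offset=9
After 7 (read(1)): returned '6', offset=10
After 8 (read(7)): returned '8370X', offset=15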